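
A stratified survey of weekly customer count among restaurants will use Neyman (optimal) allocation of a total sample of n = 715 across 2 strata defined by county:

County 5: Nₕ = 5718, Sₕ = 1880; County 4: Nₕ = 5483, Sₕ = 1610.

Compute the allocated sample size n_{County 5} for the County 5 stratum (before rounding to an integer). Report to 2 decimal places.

Neyman allocation: nₕ = n·NₕSₕ / Σⱼ NⱼSⱼ.
Σ NⱼSⱼ = 5718·1880 + 5483·1610 = 1.957747 × 10^7.
n_{County 5} = 715·5718·1880 / (1.957747 × 10^7) = 392.60.

392.60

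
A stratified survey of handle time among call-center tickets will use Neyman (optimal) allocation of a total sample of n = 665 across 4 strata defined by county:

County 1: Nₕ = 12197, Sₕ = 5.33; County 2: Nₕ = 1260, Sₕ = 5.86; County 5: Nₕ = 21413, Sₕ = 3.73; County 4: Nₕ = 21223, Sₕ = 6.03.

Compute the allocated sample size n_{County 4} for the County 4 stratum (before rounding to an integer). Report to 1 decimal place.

303.7

Neyman allocation: nₕ = n·NₕSₕ / Σⱼ NⱼSⱼ.
Σ NⱼSⱼ = 12197·5.33 + 1260·5.86 + 21413·3.73 + 21223·6.03 = 280238.79.
n_{County 4} = 665·21223·6.03 / 280238.79 = 303.7.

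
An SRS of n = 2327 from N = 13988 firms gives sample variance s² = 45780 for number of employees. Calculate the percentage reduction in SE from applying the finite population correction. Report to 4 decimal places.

8.6959

f = n/N = 2327/13988 = 0.16635688.
SE_no-fpc = √(s²/n) = 4.4354706; SE_fpc = √((1−f)s²/n) = 4.0497647.
Ratio = √(1−f) = 0.91304059. Reduction = 100·(1 − 0.91304059) = 8.6959%.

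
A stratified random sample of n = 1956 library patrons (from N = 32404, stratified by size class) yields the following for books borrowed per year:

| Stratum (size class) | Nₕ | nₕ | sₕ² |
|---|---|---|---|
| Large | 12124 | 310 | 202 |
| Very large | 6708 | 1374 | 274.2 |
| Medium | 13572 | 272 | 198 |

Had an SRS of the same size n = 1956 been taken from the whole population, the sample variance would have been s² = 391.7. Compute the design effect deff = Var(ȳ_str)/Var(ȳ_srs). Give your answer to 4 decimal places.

Var(ȳ_str) = Σ Wₕ²(1−fₕ)sₕ²/nₕ with Wₕ = Nₕ/32404:
  Large: (12124/32404)²·(1−310/12124)·202/310 = 0.088886401
  Very large: (6708/32404)²·(1−1374/6708)·274.2/1374 = 0.0068003229
  Medium: (13572/32404)²·(1−272/13572)·198/272 = 0.12513953
  → Var(ȳ_str) = 0.22082625.
Var(ȳ_srs) = (1 − 1956/32404)·391.7/1956 = 0.18816761.
deff = 0.22082625 / 0.18816761 = 1.1736.

1.1736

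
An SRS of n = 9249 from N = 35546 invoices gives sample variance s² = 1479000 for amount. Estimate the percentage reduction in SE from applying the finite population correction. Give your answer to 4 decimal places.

f = n/N = 9249/35546 = 0.26019805.
SE_no-fpc = √(s²/n) = 12.64552; SE_fpc = √((1−f)s²/n) = 10.876632.
Ratio = √(1−f) = 0.86011740. Reduction = 100·(1 − 0.86011740) = 13.9883%.

13.9883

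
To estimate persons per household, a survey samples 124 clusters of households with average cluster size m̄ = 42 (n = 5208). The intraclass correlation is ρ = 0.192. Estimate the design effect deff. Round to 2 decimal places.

deff = 1 + (42 − 1)·0.192 = 1 + 7.872 = 8.872.

8.87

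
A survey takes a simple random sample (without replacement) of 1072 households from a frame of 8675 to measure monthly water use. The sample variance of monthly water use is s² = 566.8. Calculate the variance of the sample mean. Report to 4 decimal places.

Under SRS without replacement, Var(ȳ) = (1 − f)·s²/n with f = n/N = 1072/8675 = 0.12357349.
Var(ȳ) = (1 − 0.12357349)·566.8/1072 = 0.87642651·0.52873134 = 0.46339417.

0.4634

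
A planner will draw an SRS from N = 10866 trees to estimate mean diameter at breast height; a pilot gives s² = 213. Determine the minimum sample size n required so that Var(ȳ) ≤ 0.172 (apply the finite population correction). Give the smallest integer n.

Without fpc, n₀ = s²/D = 213/0.172 = 1238.3721.
With fpc, (1 − n/N)·s²/n ≤ D requires n ≥ n₀/(1 + n₀/N) = 1238.3721/(1 + 1238.3721/10866) = 1111.6769.
Rounding up, n = 1112.

1112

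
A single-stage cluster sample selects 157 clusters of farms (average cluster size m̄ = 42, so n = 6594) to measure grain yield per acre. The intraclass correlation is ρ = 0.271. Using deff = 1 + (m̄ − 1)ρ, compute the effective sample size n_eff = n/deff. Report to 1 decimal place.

deff = 1 + (42 − 1)·0.271 = 1 + 11.111 = 12.111.
n_eff = 6594 / 12.111 = 544.5.

544.5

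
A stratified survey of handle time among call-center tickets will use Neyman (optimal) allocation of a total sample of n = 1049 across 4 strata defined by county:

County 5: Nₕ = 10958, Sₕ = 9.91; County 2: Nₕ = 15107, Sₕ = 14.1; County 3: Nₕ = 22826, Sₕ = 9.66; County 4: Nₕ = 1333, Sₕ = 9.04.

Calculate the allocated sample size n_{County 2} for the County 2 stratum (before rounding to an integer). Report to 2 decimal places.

403.22

Neyman allocation: nₕ = n·NₕSₕ / Σⱼ NⱼSⱼ.
Σ NⱼSⱼ = 10958·9.91 + 15107·14.1 + 22826·9.66 + 1333·9.04 = 554151.96.
n_{County 2} = 1049·15107·14.1 / 554151.96 = 403.22.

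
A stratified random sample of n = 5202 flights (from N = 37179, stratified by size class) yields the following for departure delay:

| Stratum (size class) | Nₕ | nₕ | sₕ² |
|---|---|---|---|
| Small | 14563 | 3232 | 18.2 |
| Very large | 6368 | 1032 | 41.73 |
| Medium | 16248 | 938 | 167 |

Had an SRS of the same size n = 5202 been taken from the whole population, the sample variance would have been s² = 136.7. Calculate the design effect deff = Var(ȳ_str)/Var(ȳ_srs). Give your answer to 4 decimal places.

Var(ȳ_str) = Σ Wₕ²(1−fₕ)sₕ²/nₕ with Wₕ = Nₕ/37179:
  Small: (14563/37179)²·(1−3232/14563)·18.2/3232 = 6.7223902 × 10^-4
  Very large: (6368/37179)²·(1−1032/6368)·41.73/1032 = 9.9401321 × 10^-4
  Medium: (16248/37179)²·(1−938/16248)·167/938 = 0.03204006
  → Var(ȳ_str) = 0.033706312.
Var(ȳ_srs) = (1 − 5202/37179)·136.7/5202 = 0.022601548.
deff = 0.033706312 / 0.022601548 = 1.4913.

1.4913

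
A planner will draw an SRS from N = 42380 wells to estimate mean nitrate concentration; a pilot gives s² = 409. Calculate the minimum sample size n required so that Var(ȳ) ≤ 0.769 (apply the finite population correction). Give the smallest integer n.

526

Without fpc, n₀ = s²/D = 409/0.769 = 531.8596.
With fpc, (1 − n/N)·s²/n ≤ D requires n ≥ n₀/(1 + n₀/N) = 531.8596/(1 + 531.8596/42380) = 525.2676.
Rounding up, n = 526.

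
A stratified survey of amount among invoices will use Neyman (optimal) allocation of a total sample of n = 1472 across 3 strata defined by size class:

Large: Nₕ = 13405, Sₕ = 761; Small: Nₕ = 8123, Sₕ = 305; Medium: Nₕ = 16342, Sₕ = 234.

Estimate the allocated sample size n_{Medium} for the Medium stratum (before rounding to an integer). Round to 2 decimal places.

Neyman allocation: nₕ = n·NₕSₕ / Σⱼ NⱼSⱼ.
Σ NⱼSⱼ = 13405·761 + 8123·305 + 16342·234 = 1.6502748 × 10^7.
n_{Medium} = 1472·16342·234 / (1.6502748 × 10^7) = 341.09.

341.09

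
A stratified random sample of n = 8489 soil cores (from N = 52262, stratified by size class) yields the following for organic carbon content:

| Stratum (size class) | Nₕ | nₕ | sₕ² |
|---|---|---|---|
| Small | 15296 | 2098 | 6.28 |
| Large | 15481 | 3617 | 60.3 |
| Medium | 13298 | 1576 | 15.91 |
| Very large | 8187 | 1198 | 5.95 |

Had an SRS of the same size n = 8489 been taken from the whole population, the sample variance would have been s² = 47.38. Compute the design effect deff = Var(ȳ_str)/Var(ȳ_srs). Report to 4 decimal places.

Var(ȳ_str) = Σ Wₕ²(1−fₕ)sₕ²/nₕ with Wₕ = Nₕ/52262:
  Small: (15296/52262)²·(1−2098/15296)·6.28/2098 = 2.2124227 × 10^-4
  Large: (15481/52262)²·(1−3617/15481)·60.3/3617 = 0.001121055
  Medium: (13298/52262)²·(1−1576/13298)·15.91/1576 = 5.7614256 × 10^-4
  Very large: (8187/52262)²·(1−1198/8187)·5.95/1198 = 1.0404661 × 10^-4
  → Var(ȳ_str) = 0.0020224864.
Var(ȳ_srs) = (1 − 8489/52262)·47.38/8489 = 0.0046747545.
deff = 0.0020224864 / 0.0046747545 = 0.4326.

0.4326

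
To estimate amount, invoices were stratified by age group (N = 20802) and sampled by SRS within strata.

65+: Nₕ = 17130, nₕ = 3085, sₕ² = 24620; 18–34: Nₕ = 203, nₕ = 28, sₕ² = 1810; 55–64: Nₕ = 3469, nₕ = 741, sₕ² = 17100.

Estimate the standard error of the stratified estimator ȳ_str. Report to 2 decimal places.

2.22

Var(ȳ_str) = Σₕ Wₕ²(1 − fₕ)sₕ²/nₕ with Wₕ = Nₕ/N, N = 20802.
65+: Wₕ = 0.82347851; term = 0.82347851²·(1 − 0.18009340)·24620/3085 = 4.4371264.
18–34: Wₕ = 0.00975868; term = 0.00975868²·(1 − 0.13793103)·1810/28 = 0.0053069433.
55–64: Wₕ = 0.16676281; term = 0.16676281²·(1 − 0.21360623)·17100/741 = 0.50468034.
Sum = 4.9471137.
SE = √(4.9471137) = 2.22.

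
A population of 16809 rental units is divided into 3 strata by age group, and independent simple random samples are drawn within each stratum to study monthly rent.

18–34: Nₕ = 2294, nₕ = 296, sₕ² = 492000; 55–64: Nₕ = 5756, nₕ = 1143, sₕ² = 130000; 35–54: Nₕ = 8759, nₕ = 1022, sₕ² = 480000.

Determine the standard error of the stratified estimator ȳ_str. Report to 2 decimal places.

12.26

Var(ȳ_str) = Σₕ Wₕ²(1 − fₕ)sₕ²/nₕ with Wₕ = Nₕ/N, N = 16809.
18–34: Wₕ = 0.13647451; term = 0.13647451²·(1 − 0.12903226)·492000/296 = 26.963641.
55–64: Wₕ = 0.34243560; term = 0.34243560²·(1 − 0.19857540)·130000/1143 = 10.688521.
35–54: Wₕ = 0.52108989; term = 0.52108989²·(1 − 0.11667999)·480000/1022 = 112.65065.
Sum = 150.30281.
SE = √(150.30281) = 12.26.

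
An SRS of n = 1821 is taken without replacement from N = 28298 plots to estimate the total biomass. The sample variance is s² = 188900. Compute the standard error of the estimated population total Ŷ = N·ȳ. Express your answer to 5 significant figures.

Var(Ŷ) = N²·Var(ȳ) = N²·(1 − n/N)·s²/n.
f = 1821/28298 = 0.06435084; Var(ȳ) = 0.93564916·188900/1821 = 97.058829.
Var(Ŷ) = 28298² · 97.058829 = 7.7722459 × 10^10.
SE(Ŷ) = √(7.7722459 × 10^10) = 278790.

278790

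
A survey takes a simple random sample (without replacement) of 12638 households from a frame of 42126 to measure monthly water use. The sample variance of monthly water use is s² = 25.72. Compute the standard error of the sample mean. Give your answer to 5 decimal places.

Under SRS without replacement, Var(ȳ) = (1 − f)·s²/n with f = n/N = 12638/42126 = 0.30000475.
Var(ȳ) = (1 − 0.30000475)·25.72/12638 = 0.69999525·0.0020351321 = 0.0014245828.
SE(ȳ) = √(0.0014245828) = 0.03774.

0.03774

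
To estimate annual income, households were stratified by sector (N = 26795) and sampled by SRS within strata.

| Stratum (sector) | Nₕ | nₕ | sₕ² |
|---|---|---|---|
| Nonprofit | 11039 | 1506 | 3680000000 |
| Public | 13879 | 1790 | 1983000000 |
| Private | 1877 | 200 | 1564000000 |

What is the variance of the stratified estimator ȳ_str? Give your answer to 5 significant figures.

Var(ȳ_str) = Σₕ Wₕ²(1 − fₕ)sₕ²/nₕ with Wₕ = Nₕ/N, N = 26795.
Nonprofit: Wₕ = 0.41197985; term = 0.41197985²·(1 − 0.13642540)·3680000000/1506 = 358158.
Public: Wₕ = 0.51796977; term = 0.51796977²·(1 − 0.12897183)·1983000000/1790 = 258887.28.
Private: Wₕ = 0.07005038; term = 0.07005038²·(1 − 0.10655301)·1564000000/200 = 34284.401.
Sum = 651329.68.

651330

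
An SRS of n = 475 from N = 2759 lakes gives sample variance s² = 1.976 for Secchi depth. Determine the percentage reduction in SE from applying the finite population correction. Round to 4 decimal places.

9.0145

f = n/N = 475/2759 = 0.17216383.
SE_no-fpc = √(s²/n) = 0.064498062; SE_fpc = √((1−f)s²/n) = 0.058683886.
Ratio = √(1−f) = 0.90985503. Reduction = 100·(1 − 0.90985503) = 9.0145%.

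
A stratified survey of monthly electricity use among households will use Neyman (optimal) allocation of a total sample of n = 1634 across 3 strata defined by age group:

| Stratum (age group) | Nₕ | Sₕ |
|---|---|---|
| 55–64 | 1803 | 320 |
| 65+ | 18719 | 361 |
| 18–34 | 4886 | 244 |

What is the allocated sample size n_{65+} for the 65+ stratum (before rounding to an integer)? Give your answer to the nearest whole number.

1295

Neyman allocation: nₕ = n·NₕSₕ / Σⱼ NⱼSⱼ.
Σ NⱼSⱼ = 1803·320 + 18719·361 + 4886·244 = 8.526703 × 10^6.
n_{65+} = 1634·18719·361 / (8.526703 × 10^6) = 1295.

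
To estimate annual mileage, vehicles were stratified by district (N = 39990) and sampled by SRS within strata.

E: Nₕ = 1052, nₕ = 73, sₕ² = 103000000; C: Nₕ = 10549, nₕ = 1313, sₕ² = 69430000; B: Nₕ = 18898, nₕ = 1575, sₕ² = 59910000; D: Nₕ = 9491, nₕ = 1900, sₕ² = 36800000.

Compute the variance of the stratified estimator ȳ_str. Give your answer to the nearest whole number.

Var(ȳ_str) = Σₕ Wₕ²(1 − fₕ)sₕ²/nₕ with Wₕ = Nₕ/N, N = 39990.
E: Wₕ = 0.02630658; term = 0.02630658²·(1 − 0.06939163)·103000000/73 = 908.67795.
C: Wₕ = 0.26379095; term = 0.26379095²·(1 − 0.12446677)·69430000/1313 = 3221.624.
B: Wₕ = 0.47256814; term = 0.47256814²·(1 − 0.08334215)·59910000/1575 = 7786.7262.
D: Wₕ = 0.23733433; term = 0.23733433²·(1 − 0.20018965)·36800000/1900 = 872.57421.
Sum = 12789.602.

12790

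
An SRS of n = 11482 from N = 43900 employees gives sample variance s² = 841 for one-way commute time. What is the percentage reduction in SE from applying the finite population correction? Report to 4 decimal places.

14.0668

f = n/N = 11482/43900 = 0.26154897.
SE_no-fpc = √(s²/n) = 0.27063828; SE_fpc = √((1−f)s²/n) = 0.23256806.
Ratio = √(1−f) = 0.85933173. Reduction = 100·(1 − 0.85933173) = 14.0668%.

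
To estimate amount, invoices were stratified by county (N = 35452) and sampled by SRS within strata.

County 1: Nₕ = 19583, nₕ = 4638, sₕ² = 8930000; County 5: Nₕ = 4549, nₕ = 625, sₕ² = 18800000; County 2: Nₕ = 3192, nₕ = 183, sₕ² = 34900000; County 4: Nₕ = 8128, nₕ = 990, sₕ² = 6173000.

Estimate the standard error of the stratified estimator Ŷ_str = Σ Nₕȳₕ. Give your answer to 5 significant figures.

Var(Ŷ_str) = Σₕ Nₕ²(1 − fₕ)sₕ²/nₕ.
County 1: 19583²·(1 − 4638/19583)·8930000/4638 = 5.6350251 × 10^11.
County 5: 4549²·(1 − 625/4549)·18800000/625 = 5.369363 × 10^11.
County 2: 3192²·(1 − 183/3192)·34900000/183 = 1.8317214 × 10^12.
County 4: 8128²·(1 − 990/8128)·6173000/990 = 3.6176065 × 10^11.
Sum = 3.2939209 × 10^12.
SE = √(3.2939209 × 10^12) = 1.8149 × 10^6.

1.8149 × 10^6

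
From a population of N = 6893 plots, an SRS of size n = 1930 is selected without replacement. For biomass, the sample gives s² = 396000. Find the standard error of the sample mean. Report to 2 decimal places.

12.15

Under SRS without replacement, Var(ȳ) = (1 − f)·s²/n with f = n/N = 1930/6893 = 0.27999420.
Var(ȳ) = (1 − 0.27999420)·396000/1930 = 0.72000580·205.18135 = 147.73176.
SE(ȳ) = √(147.73176) = 12.15.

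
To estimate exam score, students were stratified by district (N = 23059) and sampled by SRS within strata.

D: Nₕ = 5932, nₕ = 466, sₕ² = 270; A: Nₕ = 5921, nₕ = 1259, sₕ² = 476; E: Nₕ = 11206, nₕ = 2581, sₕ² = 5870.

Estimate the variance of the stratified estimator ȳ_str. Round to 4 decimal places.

Var(ȳ_str) = Σₕ Wₕ²(1 − fₕ)sₕ²/nₕ with Wₕ = Nₕ/N, N = 23059.
D: Wₕ = 0.25725313; term = 0.25725313²·(1 − 0.07855698)·270/466 = 0.035331956.
A: Wₕ = 0.25677610; term = 0.25677610²·(1 − 0.21263300)·476/1259 = 0.019627619.
E: Wₕ = 0.48597077; term = 0.48597077²·(1 − 0.23032304)·5870/2581 = 0.413408.
Sum = 0.46836758.

0.4684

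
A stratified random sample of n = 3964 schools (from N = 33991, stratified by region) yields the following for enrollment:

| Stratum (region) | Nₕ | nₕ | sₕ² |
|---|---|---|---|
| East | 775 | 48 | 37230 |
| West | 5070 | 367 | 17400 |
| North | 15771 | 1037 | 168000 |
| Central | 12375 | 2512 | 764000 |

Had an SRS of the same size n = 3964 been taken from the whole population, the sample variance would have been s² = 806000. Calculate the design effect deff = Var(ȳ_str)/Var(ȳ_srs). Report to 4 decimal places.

Var(ȳ_str) = Σ Wₕ²(1−fₕ)sₕ²/nₕ with Wₕ = Nₕ/33991:
  East: (775/33991)²·(1−48/775)·37230/48 = 0.37823353
  West: (5070/33991)²·(1−367/5070)·17400/367 = 0.9784491
  North: (15771/33991)²·(1−1037/15771)·168000/1037 = 32.58236
  Central: (12375/33991)²·(1−2512/12375)·764000/2512 = 32.129213
  → Var(ȳ_str) = 66.068256.
Var(ȳ_srs) = (1 − 3964/33991)·806000/3964 = 179.61781.
deff = 66.068256 / 179.61781 = 0.3678.

0.3678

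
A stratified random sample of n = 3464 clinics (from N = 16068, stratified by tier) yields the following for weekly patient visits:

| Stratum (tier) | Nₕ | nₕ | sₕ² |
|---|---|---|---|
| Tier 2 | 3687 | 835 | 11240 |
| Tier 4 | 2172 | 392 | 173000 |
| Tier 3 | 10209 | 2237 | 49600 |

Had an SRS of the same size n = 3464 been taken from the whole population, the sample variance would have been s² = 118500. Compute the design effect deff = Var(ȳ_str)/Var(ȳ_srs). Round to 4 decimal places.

Var(ȳ_str) = Σ Wₕ²(1−fₕ)sₕ²/nₕ with Wₕ = Nₕ/16068:
  Tier 2: (3687/16068)²·(1−835/3687)·11240/835 = 0.54825026
  Tier 4: (2172/16068)²·(1−392/2172)·173000/392 = 6.6087027
  Tier 3: (10209/16068)²·(1−2237/10209)·49600/2237 = 6.9894426
  → Var(ȳ_str) = 14.146396.
Var(ȳ_srs) = (1 − 3464/16068)·118500/3464 = 26.8341.
deff = 14.146396 / 26.8341 = 0.5272.

0.5272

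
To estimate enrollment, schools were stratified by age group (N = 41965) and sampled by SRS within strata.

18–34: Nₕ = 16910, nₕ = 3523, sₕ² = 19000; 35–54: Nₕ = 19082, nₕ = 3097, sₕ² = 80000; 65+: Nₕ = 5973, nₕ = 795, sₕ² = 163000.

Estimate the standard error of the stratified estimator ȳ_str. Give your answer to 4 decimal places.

Var(ȳ_str) = Σₕ Wₕ²(1 − fₕ)sₕ²/nₕ with Wₕ = Nₕ/N, N = 41965.
18–34: Wₕ = 0.40295484; term = 0.40295484²·(1 − 0.20833826)·19000/3523 = 0.69325558.
35–54: Wₕ = 0.45471226; term = 0.45471226²·(1 − 0.16229955)·80000/3097 = 4.4741533.
65+: Wₕ = 0.14233290; term = 0.14233290²·(1 − 0.13309895)·163000/795 = 3.6008131.
Sum = 8.768222.
SE = √(8.768222) = 2.9611.

2.9611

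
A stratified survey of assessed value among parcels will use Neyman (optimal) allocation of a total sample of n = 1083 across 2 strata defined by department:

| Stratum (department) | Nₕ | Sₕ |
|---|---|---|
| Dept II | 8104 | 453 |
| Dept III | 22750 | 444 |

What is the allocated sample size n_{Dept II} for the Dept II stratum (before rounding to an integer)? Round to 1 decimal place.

288.7

Neyman allocation: nₕ = n·NₕSₕ / Σⱼ NⱼSⱼ.
Σ NⱼSⱼ = 8104·453 + 22750·444 = 1.3772112 × 10^7.
n_{Dept II} = 1083·8104·453 / (1.3772112 × 10^7) = 288.7.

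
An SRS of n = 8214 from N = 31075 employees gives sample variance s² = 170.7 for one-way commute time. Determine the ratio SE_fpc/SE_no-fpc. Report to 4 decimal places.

0.8577

f = n/N = 8214/31075 = 0.26432824.
SE_no-fpc = √(s²/n) = 0.14415822; SE_fpc = √((1−f)s²/n) = 0.12364639.
Ratio = √(1−f) = 0.85771310.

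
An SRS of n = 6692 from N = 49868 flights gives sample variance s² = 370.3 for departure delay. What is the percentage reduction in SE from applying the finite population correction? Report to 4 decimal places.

6.9513

f = n/N = 6692/49868 = 0.13419427.
SE_no-fpc = √(s²/n) = 0.23523335; SE_fpc = √((1−f)s²/n) = 0.21888153.
Ratio = √(1−f) = 0.93048682. Reduction = 100·(1 − 0.93048682) = 6.9513%.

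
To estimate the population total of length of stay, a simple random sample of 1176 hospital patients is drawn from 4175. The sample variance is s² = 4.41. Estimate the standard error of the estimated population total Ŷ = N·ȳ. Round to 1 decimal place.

216.7

Var(Ŷ) = N²·Var(ȳ) = N²·(1 − n/N)·s²/n.
f = 1176/4175 = 0.28167665; Var(ȳ) = 0.71832335·4.41/1176 = 0.0026937126.
Var(Ŷ) = 4175² · 0.0026937126 = 46953.094.
SE(Ŷ) = √(46953.094) = 216.7.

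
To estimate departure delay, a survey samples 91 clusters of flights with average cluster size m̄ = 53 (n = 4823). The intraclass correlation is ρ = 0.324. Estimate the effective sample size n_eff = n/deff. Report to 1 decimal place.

deff = 1 + (53 − 1)·0.324 = 1 + 16.848 = 17.848.
n_eff = 4823 / 17.848 = 270.2.

270.2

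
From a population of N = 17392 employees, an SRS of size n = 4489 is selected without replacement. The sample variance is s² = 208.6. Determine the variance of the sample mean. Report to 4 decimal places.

0.0345

Under SRS without replacement, Var(ȳ) = (1 − f)·s²/n with f = n/N = 4489/17392 = 0.25810718.
Var(ȳ) = (1 − 0.25810718)·208.6/4489 = 0.74189282·0.046469147 = 0.034475127.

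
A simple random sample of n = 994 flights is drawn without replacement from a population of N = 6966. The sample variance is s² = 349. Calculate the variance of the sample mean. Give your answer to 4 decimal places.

0.3010

Under SRS without replacement, Var(ȳ) = (1 − f)·s²/n with f = n/N = 994/6966 = 0.14269308.
Var(ȳ) = (1 − 0.14269308)·349/994 = 0.85730692·0.35110664 = 0.30100615.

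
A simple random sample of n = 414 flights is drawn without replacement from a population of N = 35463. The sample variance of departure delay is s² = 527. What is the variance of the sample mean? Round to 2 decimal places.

Under SRS without replacement, Var(ȳ) = (1 − f)·s²/n with f = n/N = 414/35463 = 0.01167414.
Var(ȳ) = (1 − 0.01167414)·527/414 = 0.98832586·1.2729469 = 1.2580863.

1.26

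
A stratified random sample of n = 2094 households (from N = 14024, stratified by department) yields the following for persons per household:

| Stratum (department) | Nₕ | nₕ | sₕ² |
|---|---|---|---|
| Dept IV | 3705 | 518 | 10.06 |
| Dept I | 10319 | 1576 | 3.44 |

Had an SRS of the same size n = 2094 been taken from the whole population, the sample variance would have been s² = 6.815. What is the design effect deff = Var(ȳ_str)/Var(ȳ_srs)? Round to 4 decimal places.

Var(ȳ_str) = Σ Wₕ²(1−fₕ)sₕ²/nₕ with Wₕ = Nₕ/14024:
  Dept IV: (3705/14024)²·(1−518/3705)·10.06/518 = 0.0011659896
  Dept I: (10319/14024)²·(1−1576/10319)·3.44/1576 = 0.0010012822
  → Var(ȳ_str) = 0.0021672718.
Var(ȳ_srs) = (1 − 2094/14024)·6.815/2094 = 0.0027685841.
deff = 0.0021672718 / 0.0027685841 = 0.7828.

0.7828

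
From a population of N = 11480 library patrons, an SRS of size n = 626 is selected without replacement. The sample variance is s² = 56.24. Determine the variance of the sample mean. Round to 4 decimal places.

Under SRS without replacement, Var(ȳ) = (1 − f)·s²/n with f = n/N = 626/11480 = 0.05452962.
Var(ȳ) = (1 − 0.05452962)·56.24/626 = 0.94547038·0.089840256 = 0.084941301.

0.0849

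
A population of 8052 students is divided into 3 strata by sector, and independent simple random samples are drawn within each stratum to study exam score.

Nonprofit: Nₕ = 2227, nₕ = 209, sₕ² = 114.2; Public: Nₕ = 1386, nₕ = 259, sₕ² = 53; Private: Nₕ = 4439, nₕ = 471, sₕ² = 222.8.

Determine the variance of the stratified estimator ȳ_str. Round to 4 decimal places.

Var(ȳ_str) = Σₕ Wₕ²(1 − fₕ)sₕ²/nₕ with Wₕ = Nₕ/N, N = 8052.
Nonprofit: Wₕ = 0.27657725; term = 0.27657725²·(1 − 0.09384823)·114.2/209 = 0.037875089.
Public: Wₕ = 0.17213115; term = 0.17213115²·(1 − 0.18686869)·53/259 = 0.0049300999.
Private: Wₕ = 0.55129160; term = 0.55129160²·(1 − 0.10610498)·222.8/471 = 0.12851196.
Sum = 0.17131715.

0.1713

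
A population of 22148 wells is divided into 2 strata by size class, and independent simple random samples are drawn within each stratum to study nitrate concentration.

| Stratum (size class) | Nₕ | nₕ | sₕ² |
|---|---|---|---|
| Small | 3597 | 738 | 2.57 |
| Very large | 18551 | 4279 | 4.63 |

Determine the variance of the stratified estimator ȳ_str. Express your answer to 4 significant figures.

6.570 × 10^-4

Var(ȳ_str) = Σₕ Wₕ²(1 − fₕ)sₕ²/nₕ with Wₕ = Nₕ/N, N = 22148.
Small: Wₕ = 0.16240744; term = 0.16240744²·(1 − 0.20517098)·2.57/738 = 7.3006634 × 10^-5.
Very large: Wₕ = 0.83759256; term = 0.83759256²·(1 − 0.23066142)·4.63/4279 = 5.8401209 × 10^-4.
Sum = 6.5701872 × 10^-4.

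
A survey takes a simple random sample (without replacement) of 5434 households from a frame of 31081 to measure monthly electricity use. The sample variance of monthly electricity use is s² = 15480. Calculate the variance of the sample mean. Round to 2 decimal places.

2.35

Under SRS without replacement, Var(ȳ) = (1 − f)·s²/n with f = n/N = 5434/31081 = 0.17483350.
Var(ȳ) = (1 − 0.17483350)·15480/5434 = 0.82516650·2.8487302 = 2.3506767.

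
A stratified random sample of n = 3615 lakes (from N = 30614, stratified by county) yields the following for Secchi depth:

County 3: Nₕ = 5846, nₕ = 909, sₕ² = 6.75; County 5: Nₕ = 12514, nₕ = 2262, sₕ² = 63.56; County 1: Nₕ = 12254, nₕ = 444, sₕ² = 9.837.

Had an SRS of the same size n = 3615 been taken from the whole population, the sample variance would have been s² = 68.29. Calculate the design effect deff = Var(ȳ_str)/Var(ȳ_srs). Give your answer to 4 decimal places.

0.4500

Var(ȳ_str) = Σ Wₕ²(1−fₕ)sₕ²/nₕ with Wₕ = Nₕ/30614:
  County 3: (5846/30614)²·(1−909/5846)·6.75/909 = 2.2867657 × 10^-4
  County 5: (12514/30614)²·(1−2262/12514)·63.56/2262 = 0.0038464127
  County 1: (12254/30614)²·(1−444/12254)·9.837/444 = 0.0034211122
  → Var(ȳ_str) = 0.0074962015.
Var(ȳ_srs) = (1 − 3615/30614)·68.29/3615 = 0.016660054.
deff = 0.0074962015 / 0.016660054 = 0.4500.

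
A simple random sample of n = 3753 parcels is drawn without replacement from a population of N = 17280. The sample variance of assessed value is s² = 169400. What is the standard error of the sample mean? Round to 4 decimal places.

Under SRS without replacement, Var(ȳ) = (1 − f)·s²/n with f = n/N = 3753/17280 = 0.21718750.
Var(ȳ) = (1 − 0.21718750)·169400/3753 = 0.78281250·45.137224 = 35.333983.
SE(ȳ) = √(35.333983) = 5.9442.

5.9442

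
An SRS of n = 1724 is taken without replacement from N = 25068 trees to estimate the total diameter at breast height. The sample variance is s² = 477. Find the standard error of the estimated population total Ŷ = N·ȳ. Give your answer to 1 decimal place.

12724.4

Var(Ŷ) = N²·Var(ȳ) = N²·(1 − n/N)·s²/n.
f = 1724/25068 = 0.06877294; Var(ȳ) = 0.93122706·477/1724 = 0.25765389.
Var(Ŷ) = 25068² · 0.25765389 = 1.619109 × 10^8.
SE(Ŷ) = √(1.619109 × 10^8) = 12724.4.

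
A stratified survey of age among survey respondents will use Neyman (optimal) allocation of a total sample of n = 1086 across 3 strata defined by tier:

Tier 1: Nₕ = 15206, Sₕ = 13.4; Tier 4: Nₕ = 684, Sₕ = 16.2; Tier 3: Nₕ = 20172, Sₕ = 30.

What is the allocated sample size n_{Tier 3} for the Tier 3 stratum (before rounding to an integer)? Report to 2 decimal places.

Neyman allocation: nₕ = n·NₕSₕ / Σⱼ NⱼSⱼ.
Σ NⱼSⱼ = 15206·13.4 + 684·16.2 + 20172·30 = 820001.2.
n_{Tier 3} = 1086·20172·30 / 820001.2 = 801.47.

801.47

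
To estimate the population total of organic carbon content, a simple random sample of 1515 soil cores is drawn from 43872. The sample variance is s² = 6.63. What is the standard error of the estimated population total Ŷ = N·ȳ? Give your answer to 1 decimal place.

Var(Ŷ) = N²·Var(ȳ) = N²·(1 − n/N)·s²/n.
f = 1515/43872 = 0.03453228; Var(ȳ) = 0.96546772·6.63/1515 = 0.0042251162.
Var(Ŷ) = 43872² · 0.0042251162 = 8.1323025 × 10^6.
SE(Ŷ) = √(8.1323025 × 10^6) = 2851.7.

2851.7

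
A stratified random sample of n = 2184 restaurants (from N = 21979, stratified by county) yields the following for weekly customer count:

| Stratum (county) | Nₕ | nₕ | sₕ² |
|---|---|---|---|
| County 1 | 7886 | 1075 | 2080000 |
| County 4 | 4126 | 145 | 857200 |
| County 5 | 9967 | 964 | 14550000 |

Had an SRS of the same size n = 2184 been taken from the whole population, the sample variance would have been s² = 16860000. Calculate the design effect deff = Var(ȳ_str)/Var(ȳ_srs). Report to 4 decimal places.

Var(ȳ_str) = Σ Wₕ²(1−fₕ)sₕ²/nₕ with Wₕ = Nₕ/21979:
  County 1: (7886/21979)²·(1−1075/7886)·2080000/1075 = 215.13282
  County 4: (4126/21979)²·(1−145/4126)·857200/145 = 201.01094
  County 5: (9967/21979)²·(1−964/9967)·14550000/964 = 2803.6372
  → Var(ȳ_str) = 3219.781.
Var(ȳ_srs) = (1 − 2184/21979)·16860000/2184 = 6952.6844.
deff = 3219.781 / 6952.6844 = 0.4631.

0.4631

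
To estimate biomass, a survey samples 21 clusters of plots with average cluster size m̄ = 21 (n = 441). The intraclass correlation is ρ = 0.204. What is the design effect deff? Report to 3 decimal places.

5.080

deff = 1 + (21 − 1)·0.204 = 1 + 4.08 = 5.08.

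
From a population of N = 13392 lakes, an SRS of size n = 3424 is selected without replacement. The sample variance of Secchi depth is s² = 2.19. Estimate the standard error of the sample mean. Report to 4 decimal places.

0.0218

Under SRS without replacement, Var(ȳ) = (1 − f)·s²/n with f = n/N = 3424/13392 = 0.25567503.
Var(ȳ) = (1 − 0.25567503)·2.19/3424 = 0.74432497·6.396028 × 10^-4 = 4.7607234 × 10^-4.
SE(ȳ) = √(4.7607234 × 10^-4) = 0.0218.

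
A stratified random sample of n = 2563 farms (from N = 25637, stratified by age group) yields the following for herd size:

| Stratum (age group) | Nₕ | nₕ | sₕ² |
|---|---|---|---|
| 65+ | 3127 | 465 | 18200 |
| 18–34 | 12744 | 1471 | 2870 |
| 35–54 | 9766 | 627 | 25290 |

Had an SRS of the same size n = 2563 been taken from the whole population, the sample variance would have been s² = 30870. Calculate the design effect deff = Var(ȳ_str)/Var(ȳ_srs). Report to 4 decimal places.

Var(ȳ_str) = Σ Wₕ²(1−fₕ)sₕ²/nₕ with Wₕ = Nₕ/25637:
  65+: (3127/25637)²·(1−465/3127)·18200/465 = 0.49570119
  18–34: (12744/25637)²·(1−1471/12744)·2870/1471 = 0.42646175
  35–54: (9766/25637)²·(1−627/9766)·25290/627 = 5.4772464
  → Var(ȳ_str) = 6.3994093.
Var(ȳ_srs) = (1 − 2563/25637)·30870/2563 = 10.84036.
deff = 6.3994093 / 10.84036 = 0.5903.

0.5903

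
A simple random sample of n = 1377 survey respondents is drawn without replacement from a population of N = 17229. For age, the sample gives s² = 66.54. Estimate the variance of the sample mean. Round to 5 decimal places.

0.04446

Under SRS without replacement, Var(ȳ) = (1 − f)·s²/n with f = n/N = 1377/17229 = 0.07992338.
Var(ȳ) = (1 − 0.07992338)·66.54/1377 = 0.92007662·0.04832244 = 0.044460347.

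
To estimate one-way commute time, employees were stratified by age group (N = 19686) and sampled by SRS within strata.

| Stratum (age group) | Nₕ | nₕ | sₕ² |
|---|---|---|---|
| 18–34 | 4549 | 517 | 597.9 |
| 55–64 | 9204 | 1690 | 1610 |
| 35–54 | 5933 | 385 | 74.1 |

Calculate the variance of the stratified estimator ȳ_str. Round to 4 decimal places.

Var(ȳ_str) = Σₕ Wₕ²(1 − fₕ)sₕ²/nₕ with Wₕ = Nₕ/N, N = 19686.
18–34: Wₕ = 0.23107792; term = 0.23107792²·(1 − 0.11365135)·597.9/517 = 0.054734293.
55–64: Wₕ = 0.46754038; term = 0.46754038²·(1 − 0.18361582)·1610/1690 = 0.17000904.
35–54: Wₕ = 0.30138169; term = 0.30138169²·(1 − 0.06489129)·74.1/385 = 0.016347574.
Sum = 0.24109091.

0.2411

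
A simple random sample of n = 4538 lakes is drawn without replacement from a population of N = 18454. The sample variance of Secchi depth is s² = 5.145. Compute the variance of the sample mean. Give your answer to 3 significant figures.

Under SRS without replacement, Var(ȳ) = (1 − f)·s²/n with f = n/N = 4538/18454 = 0.24590875.
Var(ȳ) = (1 − 0.24590875)·5.145/4538 = 0.75409125·0.0011337594 = 8.5495802 × 10^-4.

8.55 × 10^-4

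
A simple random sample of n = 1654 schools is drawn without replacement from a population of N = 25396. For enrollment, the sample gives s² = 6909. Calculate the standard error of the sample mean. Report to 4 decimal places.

Under SRS without replacement, Var(ȳ) = (1 − f)·s²/n with f = n/N = 1654/25396 = 0.06512837.
Var(ȳ) = (1 − 0.06512837)·6909/1654 = 0.93487163·4.1771463 = 3.9050956.
SE(ȳ) = √(3.9050956) = 1.9761.

1.9761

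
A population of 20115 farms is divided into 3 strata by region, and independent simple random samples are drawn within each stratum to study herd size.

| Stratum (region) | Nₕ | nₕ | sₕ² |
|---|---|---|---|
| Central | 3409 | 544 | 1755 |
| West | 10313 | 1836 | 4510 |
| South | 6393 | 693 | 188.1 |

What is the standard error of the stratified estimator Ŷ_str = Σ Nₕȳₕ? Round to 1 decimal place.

Var(Ŷ_str) = Σₕ Nₕ²(1 − fₕ)sₕ²/nₕ.
Central: 3409²·(1 − 544/3409)·1755/544 = 3.1508654 × 10^7.
West: 10313²·(1 − 1836/10313)·4510/1836 = 2.1474896 × 10^8.
South: 6393²·(1 − 693/6393)·188.1/693 = 9.8908843 × 10^6.
Sum = 2.561485 × 10^8.
SE = √(2.561485 × 10^8) = 16004.6.

16004.6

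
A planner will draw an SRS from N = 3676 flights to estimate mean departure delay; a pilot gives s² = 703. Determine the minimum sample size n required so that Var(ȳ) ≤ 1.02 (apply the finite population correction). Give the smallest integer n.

Without fpc, n₀ = s²/D = 703/1.02 = 689.2157.
With fpc, (1 − n/N)·s²/n ≤ D requires n ≥ n₀/(1 + n₀/N) = 689.2157/(1 + 689.2157/3676) = 580.3967.
Rounding up, n = 581.

581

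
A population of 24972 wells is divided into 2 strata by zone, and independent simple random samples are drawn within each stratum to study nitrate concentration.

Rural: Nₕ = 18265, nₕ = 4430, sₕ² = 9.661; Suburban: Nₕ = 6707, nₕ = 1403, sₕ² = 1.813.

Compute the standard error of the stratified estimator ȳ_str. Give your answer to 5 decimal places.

Var(ȳ_str) = Σₕ Wₕ²(1 − fₕ)sₕ²/nₕ with Wₕ = Nₕ/N, N = 24972.
Rural: Wₕ = 0.73141919; term = 0.73141919²·(1 − 0.24254038)·9.661/4430 = 8.8371157 × 10^-4.
Suburban: Wₕ = 0.26858081; term = 0.26858081²·(1 − 0.20918443)·1.813/1403 = 7.3716601 × 10^-5.
Sum = 9.5742817 × 10^-4.
SE = √(9.5742817 × 10^-4) = 0.03094.

0.03094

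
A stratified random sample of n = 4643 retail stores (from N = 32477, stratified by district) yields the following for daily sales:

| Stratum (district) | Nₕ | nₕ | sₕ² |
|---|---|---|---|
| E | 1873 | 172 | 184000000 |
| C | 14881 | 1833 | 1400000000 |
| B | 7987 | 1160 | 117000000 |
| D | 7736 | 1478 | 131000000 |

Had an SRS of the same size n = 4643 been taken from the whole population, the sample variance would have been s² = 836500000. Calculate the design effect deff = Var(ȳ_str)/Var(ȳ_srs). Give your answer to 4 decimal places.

Var(ȳ_str) = Σ Wₕ²(1−fₕ)sₕ²/nₕ with Wₕ = Nₕ/32477:
  E: (1873/32477)²·(1−172/1873)·184000000/172 = 3231.3177
  C: (14881/32477)²·(1−1833/14881)·1400000000/1833 = 140601.46
  B: (7987/32477)²·(1−1160/7987)·117000000/1160 = 5214.2236
  D: (7736/32477)²·(1−1478/7736)·131000000/1478 = 4068.1511
  → Var(ȳ_str) = 153115.15.
Var(ȳ_srs) = (1 − 4643/32477)·836500000/4643 = 154407.
deff = 153115.15 / 154407 = 0.9916.

0.9916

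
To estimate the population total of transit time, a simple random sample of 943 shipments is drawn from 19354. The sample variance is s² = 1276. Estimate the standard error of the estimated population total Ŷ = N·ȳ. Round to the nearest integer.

Var(Ŷ) = N²·Var(ȳ) = N²·(1 − n/N)·s²/n.
f = 943/19354 = 0.04872378; Var(ȳ) = 0.95127622·1276/943 = 1.2871988.
Var(Ŷ) = 19354² · 1.2871988 = 4.8215547 × 10^8.
SE(Ŷ) = √(4.8215547 × 10^8) = 21958.

21958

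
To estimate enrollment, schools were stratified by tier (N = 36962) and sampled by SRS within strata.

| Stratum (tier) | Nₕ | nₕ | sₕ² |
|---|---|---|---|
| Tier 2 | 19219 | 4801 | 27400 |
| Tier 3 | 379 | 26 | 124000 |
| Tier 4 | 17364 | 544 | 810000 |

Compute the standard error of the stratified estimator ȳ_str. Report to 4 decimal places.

17.8867

Var(ȳ_str) = Σₕ Wₕ²(1 − fₕ)sₕ²/nₕ with Wₕ = Nₕ/N, N = 36962.
Tier 2: Wₕ = 0.51996645; term = 0.51996645²·(1 − 0.24980488)·27400/4801 = 1.1575606.
Tier 3: Wₕ = 0.01025377; term = 0.01025377²·(1 − 0.06860158)·124000/26 = 0.46703704.
Tier 4: Wₕ = 0.46977977; term = 0.46977977²·(1 − 0.03132919)·810000/544 = 318.3105.
Sum = 319.9351.
SE = √(319.9351) = 17.8867.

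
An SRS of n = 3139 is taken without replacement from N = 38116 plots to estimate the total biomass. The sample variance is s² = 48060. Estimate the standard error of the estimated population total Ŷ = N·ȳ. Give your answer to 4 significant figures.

142900

Var(Ŷ) = N²·Var(ȳ) = N²·(1 − n/N)·s²/n.
f = 3139/38116 = 0.08235387; Var(ȳ) = 0.91764613·48060/3139 = 14.049721.
Var(Ŷ) = 38116² · 14.049721 = 2.0411849 × 10^10.
SE(Ŷ) = √(2.0411849 × 10^10) = 142900.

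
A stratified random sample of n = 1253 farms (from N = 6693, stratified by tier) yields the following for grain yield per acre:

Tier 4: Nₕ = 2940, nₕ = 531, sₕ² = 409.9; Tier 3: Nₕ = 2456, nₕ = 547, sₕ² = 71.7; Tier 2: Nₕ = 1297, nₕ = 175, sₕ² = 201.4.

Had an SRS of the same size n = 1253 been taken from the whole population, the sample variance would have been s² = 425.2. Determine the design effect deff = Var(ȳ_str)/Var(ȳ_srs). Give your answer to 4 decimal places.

0.6278

Var(ȳ_str) = Σ Wₕ²(1−fₕ)sₕ²/nₕ with Wₕ = Nₕ/6693:
  Tier 4: (2940/6693)²·(1−531/2940)·409.9/531 = 0.12204665
  Tier 3: (2456/6693)²·(1−547/2456)·71.7/547 = 0.013719064
  Tier 2: (1297/6693)²·(1−175/1297)·201.4/175 = 0.03738631
  → Var(ȳ_str) = 0.17315202.
Var(ȳ_srs) = (1 − 1253/6693)·425.2/1253 = 0.27581651.
deff = 0.17315202 / 0.27581651 = 0.6278.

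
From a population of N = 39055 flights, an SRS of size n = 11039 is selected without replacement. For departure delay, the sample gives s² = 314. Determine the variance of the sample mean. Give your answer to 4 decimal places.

Under SRS without replacement, Var(ȳ) = (1 − f)·s²/n with f = n/N = 11039/39055 = 0.28265267.
Var(ȳ) = (1 − 0.28265267)·314/11039 = 0.71734733·0.028444605 = 0.020404662.

0.0204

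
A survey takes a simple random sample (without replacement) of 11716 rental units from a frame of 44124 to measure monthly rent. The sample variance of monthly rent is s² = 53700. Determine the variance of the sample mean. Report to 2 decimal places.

3.37

Under SRS without replacement, Var(ȳ) = (1 − f)·s²/n with f = n/N = 11716/44124 = 0.26552443.
Var(ȳ) = (1 − 0.26552443)·53700/11716 = 0.73447557·4.5834756 = 3.3664508.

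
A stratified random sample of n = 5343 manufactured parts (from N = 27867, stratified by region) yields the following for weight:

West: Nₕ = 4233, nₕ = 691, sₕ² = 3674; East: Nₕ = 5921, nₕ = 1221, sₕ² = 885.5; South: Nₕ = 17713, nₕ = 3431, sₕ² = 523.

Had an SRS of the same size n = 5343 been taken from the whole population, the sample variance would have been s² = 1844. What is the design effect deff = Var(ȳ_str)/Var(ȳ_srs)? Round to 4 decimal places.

Var(ȳ_str) = Σ Wₕ²(1−fₕ)sₕ²/nₕ with Wₕ = Nₕ/27867:
  West: (4233/27867)²·(1−691/4233)·3674/691 = 0.10265438
  East: (5921/27867)²·(1−1221/5921)·885.5/1221 = 0.02598875
  South: (17713/27867)²·(1−3431/17713)·523/3431 = 0.049657138
  → Var(ȳ_str) = 0.17830027.
Var(ȳ_srs) = (1 − 5343/27867)·1844/5343 = 0.278953.
deff = 0.17830027 / 0.278953 = 0.6392.

0.6392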